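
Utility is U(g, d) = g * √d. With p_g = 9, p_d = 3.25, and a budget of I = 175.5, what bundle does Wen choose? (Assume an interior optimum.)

g* = 13, d* = 18

MU_g = √d and MU_d = 0.5·g·d^(-0.5).
MRS = MU_g/MU_d = (2)·d/g.
Tangency: set MRS = p_g/p_d = 9/3.25 = 36/13.
So (2)·d/g = 36/13, i.e. d = (18/13)·g.
Substitute into the budget 9·g + 3.25·d = 175.5: 13.5·g = 175.5, so g* = 13.
Then d* = (18/13)·13 = 18.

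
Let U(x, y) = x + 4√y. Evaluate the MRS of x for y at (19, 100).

MU_x = 1, MU_y = 4/(2√y).
MRS = 1 ÷ (4/(2√y)).
At (19, 100): MRS = 5.
The indifference curve has slope −5 at this bundle.

MRS = 5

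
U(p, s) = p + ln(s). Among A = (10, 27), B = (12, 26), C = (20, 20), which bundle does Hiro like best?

Evaluate utility at each bundle:
U(A) = 13.296.
U(B) = 15.258.
U(C) = 22.996.
Highest utility is C, so C ≻ B ≻ A.

Bundle C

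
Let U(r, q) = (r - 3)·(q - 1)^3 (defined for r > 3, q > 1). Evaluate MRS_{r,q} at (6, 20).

MU_r = (q−1)^3, MU_q = 3·(r−3)·(q−1)^2.
MRS = (1/3)·(q−1)/(r−3).
At (6, 20): MRS = 19/9.
That is, one extra unit of r is worth 19/9 units of q at the margin.

MRS = 19/9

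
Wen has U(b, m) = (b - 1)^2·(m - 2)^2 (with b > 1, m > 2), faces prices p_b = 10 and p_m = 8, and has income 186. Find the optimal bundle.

MU_b = 2·(b−1)·(m−2)^2, MU_m = 2·(b−1)^2·(m−2).
MRS = (m−2)/(b−1).
Tangency: set MRS = p_b/p_m = 10/8 = 1.25.
So (m − 2)/(b − 1) = 1.25, i.e. (m − 2) = 1.25·(b − 1).
Rewrite the budget in excess-of-subsistence terms: 10·(b − 1) + 8·(m − 2) = 186 − 10·1 − 8·2 = 160.
Substituting, 20·(b − 1) = 160, so b − 1 = 8 and b* = 9.
Then m − 2 = 1.25·8 = 10, so m* = 12.

b* = 9, m* = 12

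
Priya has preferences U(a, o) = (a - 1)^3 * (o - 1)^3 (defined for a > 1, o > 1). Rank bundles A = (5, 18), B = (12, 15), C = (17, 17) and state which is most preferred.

Bundle C

Evaluate utility at each bundle:
U(A) = 314432.
U(B) = 3652264.
U(C) = 16777216.
Highest utility is C, so C ≻ B ≻ A.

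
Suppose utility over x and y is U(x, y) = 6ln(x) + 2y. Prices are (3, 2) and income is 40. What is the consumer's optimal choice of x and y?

MU_x = 6/x, MU_y = 2.
MRS = 6/x ÷ 2.
Tangency: set MRS = p_x/p_y = 3/2 = 1.5.
MRS depends only on x: 3/x = 1.5 ⇒ x* = 3/1.5 = 2.
From the budget, 2·y = 40 − 3·2 = 34, so y* = 17.

x* = 2, y* = 17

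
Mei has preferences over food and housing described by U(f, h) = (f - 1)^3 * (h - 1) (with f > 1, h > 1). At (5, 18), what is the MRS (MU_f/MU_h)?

MU_f = 3·(f−1)^2·(h−1), MU_h = (f−1)^3.
MRS = (3/1)·(h−1)/(f−1).
At (5, 18): MRS = 12.75.
So at (5, 18) the consumer would give up 12.75 units of h for one more unit of f.

MRS = 12.75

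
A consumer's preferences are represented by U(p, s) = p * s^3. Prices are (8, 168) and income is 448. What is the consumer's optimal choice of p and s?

p* = 14, s* = 2

MU_p = s^3 and MU_s = 3·p·s^2.
MRS = MU_p/MU_s = (1/3)·s/p.
Tangency: set MRS = p_p/p_s = 8/168 = 1/21.
So (1/3)·s/p = 1/21, i.e. s = (1/7)·p.
Substitute into the budget 8·p + 168·s = 448: 32·p = 448, so p* = 14.
Then s* = (1/7)·14 = 2.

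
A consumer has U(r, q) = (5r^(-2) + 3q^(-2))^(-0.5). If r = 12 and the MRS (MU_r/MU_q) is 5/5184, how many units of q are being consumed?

For CES with ρ = -2, MRS = (5/3)·(q/r)^3.
Setting (5/3)·(q/12)^3 = 5/5184 gives (q/12)^3 = 1/1728, so q/12 = 1/12 and q = 1.

q = 1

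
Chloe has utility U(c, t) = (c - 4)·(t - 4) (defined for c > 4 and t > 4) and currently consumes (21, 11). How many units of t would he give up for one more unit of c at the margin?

MU_c = (t−4), MU_t = (c−4).
MRS = (t−4)/(c−4).
At (21, 11): MRS = 7/17.
That is, one extra unit of c is worth 7/17 units of t at the margin.

MRS = 7/17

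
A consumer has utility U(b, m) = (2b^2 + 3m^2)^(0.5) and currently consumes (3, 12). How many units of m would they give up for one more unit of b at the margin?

For CES with ρ = 2, MRS = (2/3)·(m/b)^(-1).
At (3, 12): MRS = 1/6.
The indifference curve has slope −1/6 at this bundle.

MRS = 1/6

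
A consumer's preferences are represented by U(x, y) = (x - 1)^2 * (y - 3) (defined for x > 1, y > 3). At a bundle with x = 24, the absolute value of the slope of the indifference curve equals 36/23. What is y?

MU_x = 2·(x−1)·(y−3), MU_y = (x−1)^2.
MRS = (2/1)·(y−3)/(x−1).
Substitute x = 24: MRS = (y − 3)/11.5. Setting this equal to 36/23 gives y − 3 = (36/23)·11.5 = 18, so y = 21.

y = 21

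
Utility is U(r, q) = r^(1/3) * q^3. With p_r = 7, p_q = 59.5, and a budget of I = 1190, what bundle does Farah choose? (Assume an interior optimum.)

MU_r = 1/3·r^(-2/3)·q^3 and MU_q = 3·r^(1/3)·q^2.
MRS = MU_r/MU_q = (1/9)·q/r.
Tangency: set MRS = p_r/p_q = 7/59.5 = 2/17.
So (1/9)·q/r = 2/17, i.e. q = (18/17)·r.
Substitute into the budget 7·r + 59.5·q = 1190: 70·r = 1190, so r* = 17.
Then q* = (18/17)·17 = 18.

r* = 17, q* = 18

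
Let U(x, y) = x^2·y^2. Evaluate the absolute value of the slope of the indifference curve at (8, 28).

MRS = 3.5

MU_x = 2·x·y^2 and MU_y = 2·x^2·y.
MRS = MU_x/MU_y = y/x.
At (8, 28): MRS = 3.5.
That is, one extra unit of x is worth 3.5 units of y at the margin.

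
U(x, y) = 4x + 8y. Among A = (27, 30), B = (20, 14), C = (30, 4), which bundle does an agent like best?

Evaluate utility at each bundle:
U(A) = 348.
U(B) = 192.
U(C) = 152.
Highest utility is A, so A ≻ B ≻ C.

Bundle A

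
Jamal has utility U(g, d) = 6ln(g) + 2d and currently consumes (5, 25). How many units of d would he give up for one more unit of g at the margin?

MU_g = 6/g, MU_d = 2.
MRS = 6/g ÷ 2.
At (5, 25): MRS = 0.6.
So at (5, 25) the consumer would give up 0.6 units of d for one more unit of g.

MRS = 0.6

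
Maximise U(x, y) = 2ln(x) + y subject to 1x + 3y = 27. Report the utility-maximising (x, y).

MU_x = 2/x, MU_y = 1.
MRS = 2/x ÷ 1.
Tangency: set MRS = p_x/p_y = 1/3.
MRS depends only on x: 2/x = 1/3 ⇒ x* = 2/(1/3) = 6.
From the budget, 3·y = 27 − 1·6 = 21, so y* = 7.

x* = 6, y* = 7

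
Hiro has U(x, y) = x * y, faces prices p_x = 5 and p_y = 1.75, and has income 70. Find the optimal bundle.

MU_x = y and MU_y = x.
MRS = MU_x/MU_y = y/x.
Tangency: set MRS = p_x/p_y = 5/1.75 = 20/7.
So y/x = 20/7, i.e. y = (20/7)·x.
Substitute into the budget 5·x + 1.75·y = 70: 10·x = 70, so x* = 7.
Then y* = (20/7)·7 = 20.

x* = 7, y* = 20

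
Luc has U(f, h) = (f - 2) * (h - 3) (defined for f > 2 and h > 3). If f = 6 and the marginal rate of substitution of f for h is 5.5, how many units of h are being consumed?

MU_f = (h−3), MU_h = (f−2).
MRS = (h−3)/(f−2).
Substitute f = 6: MRS = (h − 3)/4. Setting this equal to 5.5 gives h − 3 = 5.5·4 = 22, so h = 25.

h = 25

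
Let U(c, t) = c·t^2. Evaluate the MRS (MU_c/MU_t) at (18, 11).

MRS = 11/36

MU_c = t^2 and MU_t = 2·c·t.
MRS = MU_c/MU_t = (1/2)·t/c.
At (18, 11): MRS = 11/36.
So at (18, 11) the consumer would give up 11/36 units of t for one more unit of c.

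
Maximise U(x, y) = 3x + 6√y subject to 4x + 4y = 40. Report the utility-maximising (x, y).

x* = 9, y* = 1

MU_x = 3, MU_y = 6/(2√y).
MRS = 3 ÷ (6/(2√y)).
Tangency: set MRS = p_x/p_y = 4/4 = 1.
MRS depends only on y: √y = 1 ⇒ √y = 1 ⇒ y* = 1.
From the budget, 4·x = 40 − 4·1 = 36, so x* = 9.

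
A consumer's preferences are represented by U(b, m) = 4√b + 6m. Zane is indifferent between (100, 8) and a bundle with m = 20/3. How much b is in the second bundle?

U(100, 8) = 88.
Set U(b, 20/3) = 88 and solve.
With m = 20/3: 4√b = 88 − 6·20/3 = 48, so √b = 12 and b = 144.
Check: U(144, 20/3) = 88.

b = 144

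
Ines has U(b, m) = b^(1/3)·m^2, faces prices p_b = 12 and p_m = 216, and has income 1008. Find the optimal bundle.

b* = 12, m* = 4

MU_b = 1/3·b^(-2/3)·m^2 and MU_m = 2·b^(1/3)·m.
MRS = MU_b/MU_m = (1/6)·m/b.
Tangency: set MRS = p_b/p_m = 12/216 = 1/18.
So (1/6)·m/b = 1/18, i.e. m = (1/3)·b.
Substitute into the budget 12·b + 216·m = 1008: 84·b = 1008, so b* = 12.
Then m* = (1/3)·12 = 4.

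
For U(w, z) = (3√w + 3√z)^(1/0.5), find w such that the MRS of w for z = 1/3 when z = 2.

For CES with ρ = 0.5, MRS = √(z/w).
Setting √(2/w) = 1/3 gives 2/w = 1/9 and w = 18.

w = 18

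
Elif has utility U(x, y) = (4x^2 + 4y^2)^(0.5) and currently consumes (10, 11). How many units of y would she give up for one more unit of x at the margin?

MRS = 10/11

For CES with ρ = 2, MRS = (y/x)^(-1).
At (10, 11): MRS = 10/11.
That is, one extra unit of x is worth 10/11 units of y at the margin.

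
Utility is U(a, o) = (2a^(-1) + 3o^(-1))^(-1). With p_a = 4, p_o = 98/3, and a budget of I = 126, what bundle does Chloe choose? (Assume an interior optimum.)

For CES with ρ = -1, MRS = (2/3)·(o/a)^2.
Tangency: set MRS = p_a/p_o = 4/(98/3) = 6/49.
So (o/a)^2 = 9/49; taking the square root, o/a = 3/7, i.e. o = (3/7)·a.
Substitute into the budget 4·a + (98/3)·o = 126: 18·a = 126, so a* = 7 and o* = (3/7)·7 = 3.

a* = 7, o* = 3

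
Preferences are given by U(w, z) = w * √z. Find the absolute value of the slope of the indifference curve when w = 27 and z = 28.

MU_w = √z and MU_z = 0.5·w·z^(-0.5).
MRS = MU_w/MU_z = (2)·z/w.
At (27, 28): MRS = 56/27.
The indifference curve has slope −56/27 at this bundle.

MRS = 56/27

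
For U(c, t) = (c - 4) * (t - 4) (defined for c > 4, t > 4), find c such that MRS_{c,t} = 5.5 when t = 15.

c = 6

MU_c = (t−4), MU_t = (c−4).
MRS = (t−4)/(c−4).
Substitute t = 15: MRS = 11/(c − 4). Setting this equal to 5.5 gives c − 4 = 11/5.5 = 2, so c = 6.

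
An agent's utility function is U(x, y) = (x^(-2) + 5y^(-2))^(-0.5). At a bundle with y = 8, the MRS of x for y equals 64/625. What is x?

For CES with ρ = -2, MRS = (1/5)·(y/x)^3.
Setting (1/5)·(8/x)^3 = 64/625 gives (8/x)^3 = 64/125, so 8/x = 0.8 and x = 10.

x = 10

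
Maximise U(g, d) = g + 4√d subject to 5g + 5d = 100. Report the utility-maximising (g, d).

MU_g = 1, MU_d = 4/(2√d).
MRS = 1 ÷ (4/(2√d)).
Tangency: set MRS = p_g/p_d = 5/5 = 1.
MRS depends only on d: 0.5·√d = 1 ⇒ √d = 1/0.5 = 2 ⇒ d* = 4.
From the budget, 5·g = 100 − 5·4 = 80, so g* = 16.

g* = 16, d* = 4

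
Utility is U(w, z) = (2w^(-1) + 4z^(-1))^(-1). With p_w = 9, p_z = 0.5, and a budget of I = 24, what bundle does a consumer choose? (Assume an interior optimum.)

w* = 2, z* = 12

For CES with ρ = -1, MRS = (2/4)·(z/w)^2.
Tangency: set MRS = p_w/p_z = 9/0.5 = 18.
So (z/w)^2 = 36; taking the square root, z/w = 6, i.e. z = 6·w.
Substitute into the budget 9·w + 0.5·z = 24: 12·w = 24, so w* = 2 and z* = 6·2 = 12.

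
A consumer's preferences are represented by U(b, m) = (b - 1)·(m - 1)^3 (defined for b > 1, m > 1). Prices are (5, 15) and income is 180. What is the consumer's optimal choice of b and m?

b* = 9, m* = 9

MU_b = (m−1)^3, MU_m = 3·(b−1)·(m−1)^2.
MRS = (1/3)·(m−1)/(b−1).
Tangency: set MRS = p_b/p_m = 5/15 = 1/3.
So (1/3)·(m − 1)/(b − 1) = 1/3, i.e. (m − 1) = (b − 1).
Rewrite the budget in excess-of-subsistence terms: 5·(b − 1) + 15·(m − 1) = 180 − 5·1 − 15·1 = 160.
Substituting, 20·(b − 1) = 160, so b − 1 = 8 and b* = 9.
Then m − 1 = 8, so m* = 9.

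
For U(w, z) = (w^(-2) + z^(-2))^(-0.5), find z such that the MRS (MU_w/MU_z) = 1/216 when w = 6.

For CES with ρ = -2, MRS = (z/w)^3.
Setting (z/6)^3 = 1/216 gives z/6 = 1/6 and z = 1.

z = 1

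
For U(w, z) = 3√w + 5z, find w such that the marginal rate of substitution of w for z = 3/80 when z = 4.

MU_w = 3/(2√w), MU_z = 5.
MRS = 3/(2√w) ÷ 5.
MRS depends only on w: 0.3/√w = 3/80 ⇒ √w = 0.3/(3/80) = 8 ⇒ w = 64.

w = 64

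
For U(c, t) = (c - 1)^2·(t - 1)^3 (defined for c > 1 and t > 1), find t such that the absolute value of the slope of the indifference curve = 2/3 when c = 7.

MU_c = 2·(c−1)·(t−1)^3, MU_t = 3·(c−1)^2·(t−1)^2.
MRS = (2/3)·(t−1)/(c−1).
Substitute c = 7: MRS = (t − 1)/9. Setting this equal to 2/3 gives t − 1 = (2/3)·9 = 6, so t = 7.

t = 7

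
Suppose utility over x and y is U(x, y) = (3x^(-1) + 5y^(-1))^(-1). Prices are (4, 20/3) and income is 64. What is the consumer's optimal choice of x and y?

For CES with ρ = -1, MRS = (3/5)·(y/x)^2.
Tangency: set MRS = p_x/p_y = 4/(20/3) = 0.6.
So (y/x)^2 = 1; taking the square root, y/x = 1, i.e. y = x.
Substitute into the budget 4·x + (20/3)·y = 64: (32/3)·x = 64, so x* = 6 and y* = 6.

x* = 6, y* = 6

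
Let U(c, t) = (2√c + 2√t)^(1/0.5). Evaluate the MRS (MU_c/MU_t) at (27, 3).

For CES with ρ = 0.5, MRS = √(t/c).
At (27, 3): MRS = 1/3.
The indifference curve has slope −1/3 at this bundle.

MRS = 1/3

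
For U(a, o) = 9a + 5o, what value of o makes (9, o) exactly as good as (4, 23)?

o = 14

U(4, 23) = 151.
Set U(9, o) = 151 and solve.
9·9 + 5o = 151 ⇒ 5o = 70 ⇒ o = 14.
Check: U(9, 14) = 151.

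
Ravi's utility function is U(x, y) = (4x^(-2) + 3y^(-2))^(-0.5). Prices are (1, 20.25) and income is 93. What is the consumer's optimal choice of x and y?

x* = 12, y* = 4

For CES with ρ = -2, MRS = (4/3)·(y/x)^3.
Tangency: set MRS = p_x/p_y = 1/20.25 = 4/81.
So (y/x)^3 = 1/27; taking the cube root, y/x = 1/3, i.e. y = (1/3)·x.
Substitute into the budget 1·x + 20.25·y = 93: 7.75·x = 93, so x* = 12 and y* = (1/3)·12 = 4.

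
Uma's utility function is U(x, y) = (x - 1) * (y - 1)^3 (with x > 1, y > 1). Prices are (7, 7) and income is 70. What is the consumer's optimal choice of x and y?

x* = 3, y* = 7

MU_x = (y−1)^3, MU_y = 3·(x−1)·(y−1)^2.
MRS = (1/3)·(y−1)/(x−1).
Tangency: set MRS = p_x/p_y = 7/7 = 1.
So (1/3)·(y − 1)/(x − 1) = 1, i.e. (y − 1) = 3·(x − 1).
Rewrite the budget in excess-of-subsistence terms: 7·(x − 1) + 7·(y − 1) = 70 − 7·1 − 7·1 = 56.
Substituting, 28·(x − 1) = 56, so x − 1 = 2 and x* = 3.
Then y − 1 = 3·2 = 6, so y* = 7.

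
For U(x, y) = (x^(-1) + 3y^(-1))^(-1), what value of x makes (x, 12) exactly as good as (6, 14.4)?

U depends on (x, y) only through S = x^(-1) + 3y^(-1), so equal utility means equal S. At (6, 14.4): S = 0.375.
With y = 12: 3·12^(-1) = 0.25, so x^(-1) = 0.375 − 0.25 = 0.125.
Hence x = 1/0.125 = 8.
Check: U(8, 12) = 2.6667.

x = 8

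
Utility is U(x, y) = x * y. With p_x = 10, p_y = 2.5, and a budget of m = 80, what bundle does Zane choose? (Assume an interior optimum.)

x* = 4, y* = 16

MU_x = y and MU_y = x.
MRS = MU_x/MU_y = y/x.
Tangency: set MRS = p_x/p_y = 10/2.5 = 4.
So y/x = 4, i.e. y = 4·x.
Substitute into the budget 10·x + 2.5·y = 80: 20·x = 80, so x* = 4.
Then y* = 4·4 = 16.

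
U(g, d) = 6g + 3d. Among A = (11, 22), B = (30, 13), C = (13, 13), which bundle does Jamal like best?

Evaluate utility at each bundle:
U(A) = 132.
U(B) = 219.
U(C) = 117.
Highest utility is B, so B ≻ A ≻ C.

Bundle B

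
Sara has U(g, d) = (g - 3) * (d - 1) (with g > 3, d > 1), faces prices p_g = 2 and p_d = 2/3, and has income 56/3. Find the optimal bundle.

MU_g = (d−1), MU_d = (g−3).
MRS = (d−1)/(g−3).
Tangency: set MRS = p_g/p_d = 2/(2/3) = 3.
So (d − 1)/(g − 3) = 3, i.e. (d − 1) = 3·(g − 3).
Rewrite the budget in excess-of-subsistence terms: 2·(g − 3) + (2/3)·(d − 1) = 56/3 − 2·3 − (2/3)·1 = 12.
Substituting, 4·(g − 3) = 12, so g − 3 = 3 and g* = 6.
Then d − 1 = 3·3 = 9, so d* = 10.

g* = 6, d* = 10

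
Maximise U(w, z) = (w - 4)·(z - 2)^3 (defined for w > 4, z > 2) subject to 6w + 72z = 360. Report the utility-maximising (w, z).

w* = 12, z* = 4

MU_w = (z−2)^3, MU_z = 3·(w−4)·(z−2)^2.
MRS = (1/3)·(z−2)/(w−4).
Tangency: set MRS = p_w/p_z = 6/72 = 1/12.
So (1/3)·(z − 2)/(w − 4) = 1/12, i.e. (z − 2) = 0.25·(w − 4).
Rewrite the budget in excess-of-subsistence terms: 6·(w − 4) + 72·(z − 2) = 360 − 6·4 − 72·2 = 192.
Substituting, 24·(w − 4) = 192, so w − 4 = 8 and w* = 12.
Then z − 2 = 0.25·8 = 2, so z* = 4.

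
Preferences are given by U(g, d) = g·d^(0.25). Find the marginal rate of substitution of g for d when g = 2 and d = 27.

MRS = 54

MU_g = d^(0.25) and MU_d = 0.25·g·d^(-0.75).
MRS = MU_g/MU_d = (4)·d/g.
At (2, 27): MRS = 54.
So at (2, 27) the consumer would give up 54 units of d for one more unit of g.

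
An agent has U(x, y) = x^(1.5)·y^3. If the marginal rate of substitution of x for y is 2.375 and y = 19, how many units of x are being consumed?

x = 4

MU_x = 1.5·√x·y^3 and MU_y = 3·x^(1.5)·y^2.
MRS = MU_x/MU_y = (0.5)·y/x.
Substitute y = 19: MRS = 9.5/x. Setting 9.5/x = 2.375 gives x = 9.5/2.375 = 4.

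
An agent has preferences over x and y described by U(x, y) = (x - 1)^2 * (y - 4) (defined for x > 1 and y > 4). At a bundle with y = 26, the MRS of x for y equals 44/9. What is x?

x = 10

MU_x = 2·(x−1)·(y−4), MU_y = (x−1)^2.
MRS = (2/1)·(y−4)/(x−1).
Substitute y = 26: MRS = 44/(x − 1). Setting this equal to 44/9 gives x − 1 = 44/(44/9) = 9, so x = 10.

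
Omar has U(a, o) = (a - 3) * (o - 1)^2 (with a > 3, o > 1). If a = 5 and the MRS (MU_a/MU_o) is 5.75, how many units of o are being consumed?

MU_a = (o−1)^2, MU_o = 2·(a−3)·(o−1).
MRS = (1/2)·(o−1)/(a−3).
Substitute a = 5: MRS = (o − 1)/4. Setting this equal to 5.75 gives o − 1 = 5.75·4 = 23, so o = 24.

o = 24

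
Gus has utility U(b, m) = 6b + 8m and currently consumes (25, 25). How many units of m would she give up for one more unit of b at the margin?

MU_b = 6, MU_m = 8, so MRS = 6/8 = 0.75 at every bundle.
At (25, 25): MRS = 0.75.
That is, one extra unit of b is worth 0.75 units of m at the margin.

MRS = 0.75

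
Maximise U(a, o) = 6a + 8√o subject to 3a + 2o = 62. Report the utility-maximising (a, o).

a* = 20, o* = 1

MU_a = 6, MU_o = 8/(2√o).
MRS = 6 ÷ (8/(2√o)).
Tangency: set MRS = p_a/p_o = 3/2 = 1.5.
MRS depends only on o: 1.5·√o = 1.5 ⇒ √o = 1.5/1.5 = 1 ⇒ o* = 1.
From the budget, 3·a = 62 − 2·1 = 60, so a* = 20.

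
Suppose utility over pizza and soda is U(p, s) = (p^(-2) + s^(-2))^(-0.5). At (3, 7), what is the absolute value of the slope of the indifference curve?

MRS = 343/27

For CES with ρ = -2, MRS = (s/p)^3.
At (3, 7): MRS = 343/27.
The indifference curve has slope −343/27 at this bundle.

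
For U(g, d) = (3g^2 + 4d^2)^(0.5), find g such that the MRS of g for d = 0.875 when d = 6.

g = 7

For CES with ρ = 2, MRS = (3/4)·(d/g)^(-1).
Setting (3/4)·(6/g)^(-1) = 0.875 gives (6/g)^(-1) = 7/6, so 6/g = 6/7 and g = 7.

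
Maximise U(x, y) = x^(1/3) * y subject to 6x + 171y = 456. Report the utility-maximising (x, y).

x* = 19, y* = 2

MU_x = 1/3·x^(-2/3)·y and MU_y = x^(1/3).
MRS = MU_x/MU_y = (1/3)·y/x.
Tangency: set MRS = p_x/p_y = 6/171 = 2/57.
So (1/3)·y/x = 2/57, i.e. y = (2/19)·x.
Substitute into the budget 6·x + 171·y = 456: 24·x = 456, so x* = 19.
Then y* = (2/19)·19 = 2.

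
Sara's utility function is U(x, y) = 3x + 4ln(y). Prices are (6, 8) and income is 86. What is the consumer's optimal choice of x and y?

x* = 13, y* = 1

MU_x = 3, MU_y = 4/y.
MRS = 3 ÷ (4/y).
Tangency: set MRS = p_x/p_y = 6/8 = 0.75.
MRS depends only on y: 0.75·y = 0.75 ⇒ y* = 0.75/0.75 = 1.
From the budget, 6·x = 86 − 8·1 = 78, so x* = 13.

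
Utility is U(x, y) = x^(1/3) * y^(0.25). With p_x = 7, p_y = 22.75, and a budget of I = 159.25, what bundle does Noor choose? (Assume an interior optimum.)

x* = 13, y* = 3

MU_x = 1/3·x^(-2/3)·y^(0.25) and MU_y = 0.25·x^(1/3)·y^(-0.75).
MRS = MU_x/MU_y = (4/3)·y/x.
Tangency: set MRS = p_x/p_y = 7/22.75 = 4/13.
So (4/3)·y/x = 4/13, i.e. y = (3/13)·x.
Substitute into the budget 7·x + 22.75·y = 159.25: 12.25·x = 159.25, so x* = 13.
Then y* = (3/13)·13 = 3.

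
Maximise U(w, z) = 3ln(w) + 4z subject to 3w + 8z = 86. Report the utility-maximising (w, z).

w* = 2, z* = 10

MU_w = 3/w, MU_z = 4.
MRS = 3/w ÷ 4.
Tangency: set MRS = p_w/p_z = 3/8 = 0.375.
MRS depends only on w: 0.75/w = 0.375 ⇒ w* = 0.75/0.375 = 2.
From the budget, 8·z = 86 − 3·2 = 80, so z* = 10.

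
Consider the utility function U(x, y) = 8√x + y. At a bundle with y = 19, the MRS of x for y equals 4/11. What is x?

x = 121

MU_x = 8/(2√x), MU_y = 1.
MRS = 8/(2√x) ÷ 1.
MRS depends only on x: 4/√x = 4/11 ⇒ √x = 4/(4/11) = 11 ⇒ x = 121.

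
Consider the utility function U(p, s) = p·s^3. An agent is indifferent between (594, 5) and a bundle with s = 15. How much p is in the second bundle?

p = 22

U(594, 5) = 74250.
Set U(p, 15) = 74250 and solve.
With s = 15: 15^3 = 3375, so p = 74250/3375 = 22.
Check: U(22, 15) = 74250.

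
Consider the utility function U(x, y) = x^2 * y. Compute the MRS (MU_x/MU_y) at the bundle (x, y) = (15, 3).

MU_x = 2·x·y and MU_y = x^2.
MRS = MU_x/MU_y = (2/1)·y/x.
At (15, 3): MRS = 0.4.
That is, one extra unit of x is worth 0.4 units of y at the margin.

MRS = 0.4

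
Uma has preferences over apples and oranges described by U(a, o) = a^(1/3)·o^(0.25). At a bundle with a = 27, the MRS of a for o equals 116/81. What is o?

MU_a = 1/3·a^(-2/3)·o^(0.25) and MU_o = 0.25·a^(1/3)·o^(-0.75).
MRS = MU_a/MU_o = (4/3)·o/a.
Substitute a = 27: MRS = o/20.25. Setting o/20.25 = 116/81 gives o = (116/81)·20.25 = 29.

o = 29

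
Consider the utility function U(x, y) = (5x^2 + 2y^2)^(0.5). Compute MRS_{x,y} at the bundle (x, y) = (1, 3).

For CES with ρ = 2, MRS = (5/2)·(y/x)^(-1).
At (1, 3): MRS = 5/6.
The indifference curve has slope −5/6 at this bundle.

MRS = 5/6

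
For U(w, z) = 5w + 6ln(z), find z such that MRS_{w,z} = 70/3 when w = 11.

MU_w = 5, MU_z = 6/z.
MRS = 5 ÷ (6/z).
MRS depends only on z: (5/6)·z = 70/3 ⇒ z = (70/3)/(5/6) = 28.

z = 28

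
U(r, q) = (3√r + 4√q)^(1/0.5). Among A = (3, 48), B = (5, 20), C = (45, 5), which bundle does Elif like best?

Bundle A

Evaluate utility at each bundle:
U(A) = 1083.000.
U(B) = 605.000.
U(C) = 845.000.
Highest utility is A, so A ≻ C ≻ B.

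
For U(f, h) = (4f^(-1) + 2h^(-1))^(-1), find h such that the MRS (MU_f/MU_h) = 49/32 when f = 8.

For CES with ρ = -1, MRS = (4/2)·(h/f)^2.
Setting (4/2)·(h/8)^2 = 49/32 gives (h/8)^2 = 49/64, so h/8 = 0.875 and h = 7.

h = 7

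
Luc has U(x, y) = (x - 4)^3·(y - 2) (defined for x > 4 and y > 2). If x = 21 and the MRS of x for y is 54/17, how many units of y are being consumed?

MU_x = 3·(x−4)^2·(y−2), MU_y = (x−4)^3.
MRS = (3/1)·(y−2)/(x−4).
Substitute x = 21: MRS = (y − 2)/(17/3). Setting this equal to 54/17 gives y − 2 = (54/17)·(17/3) = 18, so y = 20.

y = 20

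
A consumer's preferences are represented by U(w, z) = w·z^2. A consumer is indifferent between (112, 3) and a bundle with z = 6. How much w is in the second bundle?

U(112, 3) = 1008.
Set U(w, 6) = 1008 and solve.
With z = 6: 6^2 = 36, so w = 1008/36 = 28.
Check: U(28, 6) = 1008.

w = 28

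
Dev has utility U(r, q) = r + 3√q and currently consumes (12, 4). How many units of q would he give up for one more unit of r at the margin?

MU_r = 1, MU_q = 3/(2√q).
MRS = 1 ÷ (3/(2√q)).
At (12, 4): MRS = 4/3.
So at (12, 4) the consumer would give up 4/3 units of q for one more unit of r.

MRS = 4/3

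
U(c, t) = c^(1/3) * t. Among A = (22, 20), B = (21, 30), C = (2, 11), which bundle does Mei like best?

Evaluate utility at each bundle:
U(A) = 56.041.
U(B) = 82.768.
U(C) = 13.859.
Highest utility is B, so B ≻ A ≻ C.

Bundle B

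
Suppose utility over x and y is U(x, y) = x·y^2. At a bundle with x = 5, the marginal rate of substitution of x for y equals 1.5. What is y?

MU_x = y^2 and MU_y = 2·x·y.
MRS = MU_x/MU_y = (1/2)·y/x.
Substitute x = 5: MRS = y/10. Setting y/10 = 1.5 gives y = 1.5·10 = 15.

y = 15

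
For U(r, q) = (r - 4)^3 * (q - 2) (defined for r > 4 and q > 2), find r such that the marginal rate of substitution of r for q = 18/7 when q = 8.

r = 11

MU_r = 3·(r−4)^2·(q−2), MU_q = (r−4)^3.
MRS = (3/1)·(q−2)/(r−4).
Substitute q = 8: MRS = 18/(r − 4). Setting this equal to 18/7 gives r − 4 = 18/(18/7) = 7, so r = 11.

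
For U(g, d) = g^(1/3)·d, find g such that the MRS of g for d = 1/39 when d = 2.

MU_g = 1/3·g^(-2/3)·d and MU_d = g^(1/3).
MRS = MU_g/MU_d = (1/3)·d/g.
Substitute d = 2: MRS = (2/3)/g. Setting (2/3)/g = 1/39 gives g = (2/3)/(1/39) = 26.

g = 26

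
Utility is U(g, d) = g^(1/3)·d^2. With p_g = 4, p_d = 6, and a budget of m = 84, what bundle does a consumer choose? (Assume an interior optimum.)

MU_g = 1/3·g^(-2/3)·d^2 and MU_d = 2·g^(1/3)·d.
MRS = MU_g/MU_d = (1/6)·d/g.
Tangency: set MRS = p_g/p_d = 4/6 = 2/3.
So (1/6)·d/g = 2/3, i.e. d = 4·g.
Substitute into the budget 4·g + 6·d = 84: 28·g = 84, so g* = 3.
Then d* = 4·3 = 12.

g* = 3, d* = 12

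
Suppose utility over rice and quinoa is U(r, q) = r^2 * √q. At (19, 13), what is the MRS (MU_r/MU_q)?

MU_r = 2·r·√q and MU_q = 0.5·r^2·q^(-0.5).
MRS = MU_r/MU_q = (4)·q/r.
At (19, 13): MRS = 52/19.
That is, one extra unit of r is worth 52/19 units of q at the margin.

MRS = 52/19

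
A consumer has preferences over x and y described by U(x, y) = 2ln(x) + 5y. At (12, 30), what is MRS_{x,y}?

MRS = 1/30

MU_x = 2/x, MU_y = 5.
MRS = 2/x ÷ 5.
At (12, 30): MRS = 1/30.
That is, one extra unit of x is worth 1/30 units of y at the margin.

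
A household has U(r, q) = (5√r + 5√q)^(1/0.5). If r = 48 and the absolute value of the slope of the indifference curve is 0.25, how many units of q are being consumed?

For CES with ρ = 0.5, MRS = √(q/r).
Setting √(q/48) = 0.25 gives q/48 = 1/16 and q = 3.

q = 3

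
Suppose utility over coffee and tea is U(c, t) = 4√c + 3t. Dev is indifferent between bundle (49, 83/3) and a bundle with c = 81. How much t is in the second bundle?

t = 25

U(49, 83/3) = 111.
Set U(81, t) = 111 and solve.
With c = 81: √81 = 9, so 3t = 111 − 4·9 = 75 and t = 25.
Check: U(81, 25) = 111.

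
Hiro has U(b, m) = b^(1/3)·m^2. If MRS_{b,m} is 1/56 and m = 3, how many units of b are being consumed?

b = 28

MU_b = 1/3·b^(-2/3)·m^2 and MU_m = 2·b^(1/3)·m.
MRS = MU_b/MU_m = (1/6)·m/b.
Substitute m = 3: MRS = 0.5/b. Setting 0.5/b = 1/56 gives b = 0.5/(1/56) = 28.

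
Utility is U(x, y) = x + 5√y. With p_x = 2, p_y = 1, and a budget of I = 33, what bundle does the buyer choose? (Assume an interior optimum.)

MU_x = 1, MU_y = 5/(2√y).
MRS = 1 ÷ (5/(2√y)).
Tangency: set MRS = p_x/p_y = 2/1 = 2.
MRS depends only on y: 0.4·√y = 2 ⇒ √y = 2/0.4 = 5 ⇒ y* = 25.
From the budget, 2·x = 33 − 1·25 = 8, so x* = 4.

x* = 4, y* = 25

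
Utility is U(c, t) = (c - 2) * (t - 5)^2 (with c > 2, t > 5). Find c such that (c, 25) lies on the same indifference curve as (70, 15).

c = 19

U(70, 15) = 6800.
Set U(c, 25) = 6800 and solve.
With t = 25: (25 − 5)^2 = 400, so (c − 2) = 6800/400 = 17.
So c = 2 + 17 = 19.
Check: U(19, 25) = 6800.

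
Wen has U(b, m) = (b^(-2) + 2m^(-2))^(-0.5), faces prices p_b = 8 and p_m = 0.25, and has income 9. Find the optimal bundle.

For CES with ρ = -2, MRS = (1/2)·(m/b)^3.
Tangency: set MRS = p_b/p_m = 8/0.25 = 32.
So (m/b)^3 = 64; taking the cube root, m/b = 4, i.e. m = 4·b.
Substitute into the budget 8·b + 0.25·m = 9: 9·b = 9, so b* = 1 and m* = 4·1 = 4.

b* = 1, m* = 4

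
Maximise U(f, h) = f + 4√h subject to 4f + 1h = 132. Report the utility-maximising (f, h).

f* = 17, h* = 64

MU_f = 1, MU_h = 4/(2√h).
MRS = 1 ÷ (4/(2√h)).
Tangency: set MRS = p_f/p_h = 4/1 = 4.
MRS depends only on h: 0.5·√h = 4 ⇒ √h = 4/0.5 = 8 ⇒ h* = 64.
From the budget, 4·f = 132 − 1·64 = 68, so f* = 17.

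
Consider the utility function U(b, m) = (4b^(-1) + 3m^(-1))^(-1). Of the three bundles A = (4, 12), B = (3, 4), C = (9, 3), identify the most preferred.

Bundle A

Evaluate utility at each bundle:
U(A) = 0.800.
U(B) = 0.480.
U(C) = 0.692.
Highest utility is A, so A ≻ C ≻ B.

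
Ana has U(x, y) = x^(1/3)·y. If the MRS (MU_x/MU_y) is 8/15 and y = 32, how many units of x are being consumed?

x = 20

MU_x = 1/3·x^(-2/3)·y and MU_y = x^(1/3).
MRS = MU_x/MU_y = (1/3)·y/x.
Substitute y = 32: MRS = (32/3)/x. Setting (32/3)/x = 8/15 gives x = (32/3)/(8/15) = 20.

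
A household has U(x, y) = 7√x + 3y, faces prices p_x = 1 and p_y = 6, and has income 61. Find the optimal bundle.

x* = 49, y* = 2

MU_x = 7/(2√x), MU_y = 3.
MRS = 7/(2√x) ÷ 3.
Tangency: set MRS = p_x/p_y = 1/6.
MRS depends only on x: (7/6)/√x = 1/6 ⇒ √x = (7/6)/(1/6) = 7 ⇒ x* = 49.
From the budget, 6·y = 61 − 1·49 = 12, so y* = 2.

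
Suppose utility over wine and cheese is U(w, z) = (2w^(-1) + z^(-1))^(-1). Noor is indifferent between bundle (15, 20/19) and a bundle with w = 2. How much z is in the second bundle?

z = 12

U depends on (w, z) only through S = 2w^(-1) + z^(-1), so equal utility means equal S. At (15, 20/19): S = 13/12.
With w = 2: 2·2^(-1) = 1, so z^(-1) = 13/12 − 1 = 1/12.
Hence z = 1/(1/12) = 12.
Check: U(2, 12) = 0.9231.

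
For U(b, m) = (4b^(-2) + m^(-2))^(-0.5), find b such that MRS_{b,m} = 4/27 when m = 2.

For CES with ρ = -2, MRS = (4/1)·(m/b)^3.
Setting (4/1)·(2/b)^3 = 4/27 gives (2/b)^3 = 1/27, so 2/b = 1/3 and b = 6.

b = 6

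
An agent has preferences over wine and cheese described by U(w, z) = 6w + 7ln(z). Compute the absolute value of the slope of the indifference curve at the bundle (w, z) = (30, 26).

MRS = 156/7

MU_w = 6, MU_z = 7/z.
MRS = 6 ÷ (7/z).
At (30, 26): MRS = 156/7.
So at (30, 26) the consumer would give up 156/7 units of z for one more unit of w.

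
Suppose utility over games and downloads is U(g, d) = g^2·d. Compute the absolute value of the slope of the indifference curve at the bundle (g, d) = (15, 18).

MU_g = 2·g·d and MU_d = g^2.
MRS = MU_g/MU_d = (2/1)·d/g.
At (15, 18): MRS = 2.4.
That is, one extra unit of g is worth 2.4 units of d at the margin.

MRS = 2.4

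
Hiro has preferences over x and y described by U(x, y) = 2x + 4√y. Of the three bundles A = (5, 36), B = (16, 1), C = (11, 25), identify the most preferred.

Evaluate utility at each bundle:
U(A) = 34.000.
U(B) = 36.000.
U(C) = 42.000.
Highest utility is C, so C ≻ B ≻ A.

Bundle C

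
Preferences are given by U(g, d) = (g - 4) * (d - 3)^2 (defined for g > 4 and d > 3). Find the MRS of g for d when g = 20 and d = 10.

MRS = 7/32

MU_g = (d−3)^2, MU_d = 2·(g−4)·(d−3).
MRS = (1/2)·(d−3)/(g−4).
At (20, 10): MRS = 7/32.
So at (20, 10) the consumer would give up 7/32 units of d for one more unit of g.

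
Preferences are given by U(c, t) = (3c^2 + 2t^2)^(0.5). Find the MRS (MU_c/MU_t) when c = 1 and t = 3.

MRS = 0.5

For CES with ρ = 2, MRS = (3/2)·(t/c)^(-1).
At (1, 3): MRS = 0.5.
So at (1, 3) the consumer would give up 0.5 units of t for one more unit of c.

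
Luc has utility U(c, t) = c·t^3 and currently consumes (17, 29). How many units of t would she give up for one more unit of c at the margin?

MU_c = t^3 and MU_t = 3·c·t^2.
MRS = MU_c/MU_t = (1/3)·t/c.
At (17, 29): MRS = 29/51.
The indifference curve has slope −29/51 at this bundle.

MRS = 29/51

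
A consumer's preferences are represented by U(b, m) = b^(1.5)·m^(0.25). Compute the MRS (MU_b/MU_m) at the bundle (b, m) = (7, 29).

MU_b = 1.5·√b·m^(0.25) and MU_m = 0.25·b^(1.5)·m^(-0.75).
MRS = MU_b/MU_m = (6)·m/b.
At (7, 29): MRS = 174/7.
So at (7, 29) the consumer would give up 174/7 units of m for one more unit of b.

MRS = 174/7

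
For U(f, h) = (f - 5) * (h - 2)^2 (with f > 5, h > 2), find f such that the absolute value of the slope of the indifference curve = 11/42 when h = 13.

MU_f = (h−2)^2, MU_h = 2·(f−5)·(h−2).
MRS = (1/2)·(h−2)/(f−5).
Substitute h = 13: MRS = 5.5/(f − 5). Setting this equal to 11/42 gives f − 5 = 5.5/(11/42) = 21, so f = 26.

f = 26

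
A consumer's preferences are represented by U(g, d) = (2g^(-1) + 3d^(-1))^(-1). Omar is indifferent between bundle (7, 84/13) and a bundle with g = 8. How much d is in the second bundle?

d = 6

U depends on (g, d) only through S = 2g^(-1) + 3d^(-1), so equal utility means equal S. At (7, 84/13): S = 0.75.
With g = 8: 2·8^(-1) = 0.25, so 3d^(-1) = 0.75 − 0.25 = 0.5, i.e. d^(-1) = 1/6.
Hence d = 1/(1/6) = 6.
Check: U(8, 6) = 1.3333.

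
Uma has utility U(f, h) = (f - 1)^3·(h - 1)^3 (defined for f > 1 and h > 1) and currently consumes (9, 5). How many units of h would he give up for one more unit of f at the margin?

MRS = 0.5

MU_f = 3·(f−1)^2·(h−1)^3, MU_h = 3·(f−1)^3·(h−1)^2.
MRS = (h−1)/(f−1).
At (9, 5): MRS = 0.5.
That is, one extra unit of f is worth 0.5 units of h at the margin.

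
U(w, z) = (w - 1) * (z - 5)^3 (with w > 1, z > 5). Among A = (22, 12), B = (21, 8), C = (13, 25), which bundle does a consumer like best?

Bundle C

Evaluate utility at each bundle:
U(A) = 7203.
U(B) = 540.
U(C) = 96000.
Highest utility is C, so C ≻ A ≻ B.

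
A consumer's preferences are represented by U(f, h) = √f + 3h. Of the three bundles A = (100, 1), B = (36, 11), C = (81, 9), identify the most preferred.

Evaluate utility at each bundle:
U(A) = 13.000.
U(B) = 39.000.
U(C) = 36.000.
Highest utility is B, so B ≻ C ≻ A.

Bundle B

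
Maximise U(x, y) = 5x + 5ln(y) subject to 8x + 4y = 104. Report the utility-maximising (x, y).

x* = 12, y* = 2

MU_x = 5, MU_y = 5/y.
MRS = 5 ÷ (5/y).
Tangency: set MRS = p_x/p_y = 8/4 = 2.
MRS depends only on y: y = 2 ⇒ y* = 2.
From the budget, 8·x = 104 − 4·2 = 96, so x* = 12.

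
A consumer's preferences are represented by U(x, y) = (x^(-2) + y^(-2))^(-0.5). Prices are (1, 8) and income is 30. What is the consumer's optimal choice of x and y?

For CES with ρ = -2, MRS = (y/x)^3.
Tangency: set MRS = p_x/p_y = 1/8 = 0.125.
So (y/x)^3 = 0.125; taking the cube root, y/x = 0.5, i.e. y = 0.5·x.
Substitute into the budget 1·x + 8·y = 30: 5·x = 30, so x* = 6 and y* = 0.5·6 = 3.

x* = 6, y* = 3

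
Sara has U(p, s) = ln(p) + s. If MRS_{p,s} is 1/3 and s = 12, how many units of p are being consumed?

MU_p = 1/p, MU_s = 1.
MRS = 1/p ÷ 1.
MRS depends only on p: 1/p = 1/3 ⇒ p = 1/(1/3) = 3.

p = 3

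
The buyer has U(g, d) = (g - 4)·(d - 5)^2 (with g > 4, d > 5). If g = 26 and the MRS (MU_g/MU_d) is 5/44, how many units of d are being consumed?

d = 10

MU_g = (d−5)^2, MU_d = 2·(g−4)·(d−5).
MRS = (1/2)·(d−5)/(g−4).
Substitute g = 26: MRS = (d − 5)/44. Setting this equal to 5/44 gives d − 5 = (5/44)·44 = 5, so d = 10.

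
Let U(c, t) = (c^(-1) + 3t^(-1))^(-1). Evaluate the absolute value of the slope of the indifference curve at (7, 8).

MRS = 64/147

For CES with ρ = -1, MRS = (1/3)·(t/c)^2.
At (7, 8): MRS = 64/147.
So at (7, 8) the consumer would give up 64/147 units of t for one more unit of c.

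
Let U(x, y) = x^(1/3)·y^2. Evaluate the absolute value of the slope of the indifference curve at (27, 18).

MRS = 1/9

MU_x = 1/3·x^(-2/3)·y^2 and MU_y = 2·x^(1/3)·y.
MRS = MU_x/MU_y = (1/6)·y/x.
At (27, 18): MRS = 1/9.
The indifference curve has slope −1/9 at this bundle.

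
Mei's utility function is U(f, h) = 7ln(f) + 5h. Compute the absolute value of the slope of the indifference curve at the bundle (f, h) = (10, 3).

MU_f = 7/f, MU_h = 5.
MRS = 7/f ÷ 5.
At (10, 3): MRS = 7/50.
That is, one extra unit of f is worth 7/50 units of h at the margin.

MRS = 7/50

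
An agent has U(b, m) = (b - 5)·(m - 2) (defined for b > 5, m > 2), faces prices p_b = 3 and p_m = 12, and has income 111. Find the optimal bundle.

b* = 17, m* = 5

MU_b = (m−2), MU_m = (b−5).
MRS = (m−2)/(b−5).
Tangency: set MRS = p_b/p_m = 3/12 = 0.25.
So (m − 2)/(b − 5) = 0.25, i.e. (m − 2) = 0.25·(b − 5).
Rewrite the budget in excess-of-subsistence terms: 3·(b − 5) + 12·(m − 2) = 111 − 3·5 − 12·2 = 72.
Substituting, 6·(b − 5) = 72, so b − 5 = 12 and b* = 17.
Then m − 2 = 0.25·12 = 3, so m* = 5.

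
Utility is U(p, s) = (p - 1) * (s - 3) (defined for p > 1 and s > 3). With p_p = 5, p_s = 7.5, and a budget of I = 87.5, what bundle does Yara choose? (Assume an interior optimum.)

MU_p = (s−3), MU_s = (p−1).
MRS = (s−3)/(p−1).
Tangency: set MRS = p_p/p_s = 5/7.5 = 2/3.
So (s − 3)/(p − 1) = 2/3, i.e. (s − 3) = (2/3)·(p − 1).
Rewrite the budget in excess-of-subsistence terms: 5·(p − 1) + 7.5·(s − 3) = 87.5 − 5·1 − 7.5·3 = 60.
Substituting, 10·(p − 1) = 60, so p − 1 = 6 and p* = 7.
Then s − 3 = (2/3)·6 = 4, so s* = 7.

p* = 7, s* = 7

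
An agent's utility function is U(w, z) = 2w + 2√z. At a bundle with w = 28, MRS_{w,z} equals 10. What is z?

MU_w = 2, MU_z = 2/(2√z).
MRS = 2 ÷ (2/(2√z)).
MRS depends only on z: 2·√z = 10 ⇒ √z = 10/2 = 5 ⇒ z = 25.

z = 25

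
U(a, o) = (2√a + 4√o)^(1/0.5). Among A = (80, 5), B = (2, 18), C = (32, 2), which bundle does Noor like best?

Evaluate utility at each bundle:
U(A) = 720.000.
U(B) = 392.000.
U(C) = 288.000.
Highest utility is A, so A ≻ B ≻ C.

Bundle A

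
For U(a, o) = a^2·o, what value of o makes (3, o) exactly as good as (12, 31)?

U(12, 31) = 4464.
Set U(3, o) = 4464 and solve.
With a = 3: 3^2 = 9, so o = 4464/9 = 496.
Check: U(3, 496) = 4464.

o = 496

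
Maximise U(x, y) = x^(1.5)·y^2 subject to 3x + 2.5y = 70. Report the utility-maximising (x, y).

x* = 10, y* = 16

MU_x = 1.5·√x·y^2 and MU_y = 2·x^(1.5)·y.
MRS = MU_x/MU_y = (0.75)·y/x.
Tangency: set MRS = p_x/p_y = 3/2.5 = 1.2.
So (0.75)·y/x = 1.2, i.e. y = 1.6·x.
Substitute into the budget 3·x + 2.5·y = 70: 7·x = 70, so x* = 10.
Then y* = 1.6·10 = 16.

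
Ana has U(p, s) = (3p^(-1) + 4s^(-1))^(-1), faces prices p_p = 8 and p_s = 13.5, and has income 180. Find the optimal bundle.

For CES with ρ = -1, MRS = (3/4)·(s/p)^2.
Tangency: set MRS = p_p/p_s = 8/13.5 = 16/27.
So (s/p)^2 = 64/81; taking the square root, s/p = 8/9, i.e. s = (8/9)·p.
Substitute into the budget 8·p + 13.5·s = 180: 20·p = 180, so p* = 9 and s* = (8/9)·9 = 8.

p* = 9, s* = 8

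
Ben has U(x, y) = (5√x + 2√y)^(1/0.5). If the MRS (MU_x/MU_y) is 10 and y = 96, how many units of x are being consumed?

x = 6

For CES with ρ = 0.5, MRS = (5/2)·√(y/x).
Setting (5/2)·√(96/x) = 10 gives √(96/x) = 4, so 96/x = 16 and x = 6.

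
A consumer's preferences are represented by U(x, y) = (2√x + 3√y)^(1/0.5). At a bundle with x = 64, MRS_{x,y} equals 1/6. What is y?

For CES with ρ = 0.5, MRS = (2/3)·√(y/x).
Setting (2/3)·√(y/64) = 1/6 gives √(y/64) = 0.25, so y/64 = 1/16 and y = 4.

y = 4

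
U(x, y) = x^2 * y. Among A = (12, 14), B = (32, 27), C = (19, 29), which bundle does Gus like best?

Evaluate utility at each bundle:
U(A) = 2016.
U(B) = 27648.
U(C) = 10469.
Highest utility is B, so B ≻ C ≻ A.

Bundle B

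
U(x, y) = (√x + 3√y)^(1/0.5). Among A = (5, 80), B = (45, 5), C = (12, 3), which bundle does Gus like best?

Evaluate utility at each bundle:
U(A) = 845.000.
U(B) = 180.000.
U(C) = 75.000.
Highest utility is A, so A ≻ B ≻ C.

Bundle A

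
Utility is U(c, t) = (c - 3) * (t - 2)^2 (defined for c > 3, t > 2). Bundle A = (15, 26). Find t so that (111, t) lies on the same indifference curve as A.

U(15, 26) = 6912.
Set U(111, t) = 6912 and solve.
With c = 111: (111 − 3) = 108, so (t − 2)^2 = 6912/108 = 64.
Taking the square root (with t > 2): t − 2 = 8, so t = 10.
Check: U(111, 10) = 6912.

t = 10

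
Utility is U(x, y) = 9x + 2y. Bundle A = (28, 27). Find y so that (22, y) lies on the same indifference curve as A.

U(28, 27) = 306.
Set U(22, y) = 306 and solve.
9·22 + 2y = 306 ⇒ 2y = 108 ⇒ y = 54.
Check: U(22, 54) = 306.

y = 54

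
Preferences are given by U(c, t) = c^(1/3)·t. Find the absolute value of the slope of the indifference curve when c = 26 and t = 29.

MRS = 29/78

MU_c = 1/3·c^(-2/3)·t and MU_t = c^(1/3).
MRS = MU_c/MU_t = (1/3)·t/c.
At (26, 29): MRS = 29/78.
The indifference curve has slope −29/78 at this bundle.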